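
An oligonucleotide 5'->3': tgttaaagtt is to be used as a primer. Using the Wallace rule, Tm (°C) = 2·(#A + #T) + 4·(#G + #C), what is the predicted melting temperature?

Scanning the sequence gives T=5, A=3, C=0, G=2.
So N_AT = 8 and N_GC = 2.
Tm = 2(8) + 4(2) = 16 + 8 = 24°C

24°C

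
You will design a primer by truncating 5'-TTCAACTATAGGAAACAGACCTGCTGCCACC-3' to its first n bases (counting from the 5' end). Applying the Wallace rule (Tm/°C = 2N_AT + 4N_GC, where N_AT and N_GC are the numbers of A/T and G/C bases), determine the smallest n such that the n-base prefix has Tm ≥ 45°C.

First 17 bases: TTCAACTATAGGAAACA → Tm = 44°C (< 45°C)
First 18 bases: TTCAACTATAGGAAACAG → Tm = 48°C (≥ 45°C)
Since every base adds ≥2°C, Tm only increases with n, so the threshold is first crossed at n = 18.

n = 18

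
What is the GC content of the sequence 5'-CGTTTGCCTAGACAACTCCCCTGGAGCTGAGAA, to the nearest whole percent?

55%

Scanning the sequence gives C=10, T=7, A=8, G=8.
G+C = 8 + 10 = 18 out of 33 bases
%GC = 18/33 × 100 = 54.55% ≈ 55%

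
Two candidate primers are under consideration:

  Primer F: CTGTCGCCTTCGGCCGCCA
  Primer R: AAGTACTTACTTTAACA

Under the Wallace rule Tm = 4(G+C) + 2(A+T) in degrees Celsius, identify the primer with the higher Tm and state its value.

Primer F: A+T=5, G+C=14 → Tm = 2(5)+4(14) = 66°C
Primer R: A+T=13, G+C=4 → Tm = 2(13)+4(4) = 42°C
66°C vs 42°C → primer F is higher.

Primer F, 66°C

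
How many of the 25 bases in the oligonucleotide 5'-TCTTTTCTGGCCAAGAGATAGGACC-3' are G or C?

Scanning the sequence gives G=6, C=6, T=7, A=6.
Total G or C: 6 + 6 = 12

12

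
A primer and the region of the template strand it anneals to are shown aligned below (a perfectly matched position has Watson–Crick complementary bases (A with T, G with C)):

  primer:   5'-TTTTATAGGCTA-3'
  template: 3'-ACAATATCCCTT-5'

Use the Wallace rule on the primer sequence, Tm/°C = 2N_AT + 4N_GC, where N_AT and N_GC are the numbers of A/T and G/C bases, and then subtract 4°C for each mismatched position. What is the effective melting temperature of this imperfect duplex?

18°C

Primer base counts: A=3, T=6, G=2, C=1 → A+T=9, G+C=3
Perfect-match Tm = 2(9) + 4(3) = 18 + 12 = 30°C
Mismatches (positions where the bases are not complementary): 3 (at positions 2, 10, 11)
Effective Tm = 30 − 3×4 = 30 − 12 = 18°C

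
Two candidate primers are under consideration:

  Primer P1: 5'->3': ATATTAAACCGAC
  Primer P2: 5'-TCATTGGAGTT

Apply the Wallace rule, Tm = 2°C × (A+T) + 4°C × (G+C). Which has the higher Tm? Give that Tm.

Primer P1: A+T=9, G+C=4 → Tm = 2(9)+4(4) = 34°C
Primer P2: A+T=7, G+C=4 → Tm = 2(7)+4(4) = 30°C
34°C vs 30°C → primer P1 is higher.

Primer P1, 34°C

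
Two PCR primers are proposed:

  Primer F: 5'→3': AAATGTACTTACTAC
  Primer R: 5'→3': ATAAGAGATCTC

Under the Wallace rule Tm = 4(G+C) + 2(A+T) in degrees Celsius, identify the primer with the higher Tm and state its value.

Primer F, 38°C

Primer F: A+T=11, G+C=4 → Tm = 2(11)+4(4) = 38°C
Primer R: A+T=8, G+C=4 → Tm = 2(8)+4(4) = 32°C
38°C vs 32°C → primer F is higher.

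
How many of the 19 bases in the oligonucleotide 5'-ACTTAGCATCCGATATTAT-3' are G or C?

Counting bases: G=2, T=7, A=6, C=4
Total G or C: 2 + 4 = 6

6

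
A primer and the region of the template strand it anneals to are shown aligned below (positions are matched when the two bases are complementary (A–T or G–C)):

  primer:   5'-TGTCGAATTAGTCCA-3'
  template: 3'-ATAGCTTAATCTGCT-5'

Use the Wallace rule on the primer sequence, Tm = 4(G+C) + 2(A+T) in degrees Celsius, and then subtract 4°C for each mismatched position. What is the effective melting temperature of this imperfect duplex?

30°C

Primer base counts: A=4, T=5, G=3, C=3 → A+T=9, G+C=6
Perfect-match Tm = 2(9) + 4(6) = 18 + 24 = 42°C
Mismatches (positions where the bases are not complementary): 3 (at positions 2, 12, 14)
Effective Tm = 42 − 3×4 = 42 − 12 = 30°C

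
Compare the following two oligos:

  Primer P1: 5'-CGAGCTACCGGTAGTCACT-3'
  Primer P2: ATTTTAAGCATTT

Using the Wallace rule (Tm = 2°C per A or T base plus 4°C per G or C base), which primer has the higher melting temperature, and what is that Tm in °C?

Primer P1: A+T=8, G+C=11 → Tm = 2(8)+4(11) = 60°C
Primer P2: A+T=11, G+C=2 → Tm = 2(11)+4(2) = 30°C
60°C vs 30°C → primer P1 is higher.

Primer P1, 60°C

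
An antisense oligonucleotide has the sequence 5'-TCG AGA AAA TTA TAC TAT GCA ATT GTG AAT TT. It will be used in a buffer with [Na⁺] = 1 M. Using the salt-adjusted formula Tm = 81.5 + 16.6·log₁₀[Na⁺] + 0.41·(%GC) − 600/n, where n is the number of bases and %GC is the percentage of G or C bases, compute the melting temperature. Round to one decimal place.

73.0°C

Length n = 32. A=12, T=12, G=5, C=3
G+C = 8, so %GC = 8/32 × 100 = 25%
Salt term: 16.6 × (0) = 0
GC term: 0.41 × 25 = 10.25; length term: −600/32 = −18.75
Tm = 81.5 + (0) + 10.25 − 18.75 = 73 → 73.0°C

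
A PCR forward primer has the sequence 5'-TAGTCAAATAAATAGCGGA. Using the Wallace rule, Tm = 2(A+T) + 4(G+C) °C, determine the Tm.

T=4, G=4, C=2, A=9
So N_AT = 13 and N_GC = 6.
Tm = 2×13 + 4×6 = 50°C

50°C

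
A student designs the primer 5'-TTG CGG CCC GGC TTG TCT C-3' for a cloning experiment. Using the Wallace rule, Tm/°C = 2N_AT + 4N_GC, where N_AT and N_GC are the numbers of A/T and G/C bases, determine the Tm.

64°C

Scanning the sequence gives C=7, T=6, A=0, G=6.
AT pairs contribute 6, GC pairs contribute 13.
Tm = 4·13 + 2·6 = 52 + 12 = 64°C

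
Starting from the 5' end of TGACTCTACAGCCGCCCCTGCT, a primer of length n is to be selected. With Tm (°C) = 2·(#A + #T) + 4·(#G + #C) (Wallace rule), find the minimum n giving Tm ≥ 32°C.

n = 11

First 10 bases: TGACTCTACA → Tm = 28°C (< 32°C)
First 11 bases: TGACTCTACAG → Tm = 32°C (≥ 32°C)
Since every base adds ≥2°C, Tm only increases with n, so the threshold is first crossed at n = 11.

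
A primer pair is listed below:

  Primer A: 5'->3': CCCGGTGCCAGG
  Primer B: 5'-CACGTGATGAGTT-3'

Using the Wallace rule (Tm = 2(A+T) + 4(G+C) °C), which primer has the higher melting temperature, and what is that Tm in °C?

Primer A: A+T=2, G+C=10 → Tm = 2(2)+4(10) = 44°C
Primer B: A+T=7, G+C=6 → Tm = 2(7)+4(6) = 38°C
44°C vs 38°C → primer A is higher.

Primer A, 44°C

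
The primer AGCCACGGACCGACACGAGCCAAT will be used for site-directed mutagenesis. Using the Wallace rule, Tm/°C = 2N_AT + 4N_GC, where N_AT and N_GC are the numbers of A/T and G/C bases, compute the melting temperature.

78°C

Counting bases: T=1, A=8, G=6, C=9
AT pairs contribute 9, GC pairs contribute 15.
Tm = 2×9 + 4×15 = 78°C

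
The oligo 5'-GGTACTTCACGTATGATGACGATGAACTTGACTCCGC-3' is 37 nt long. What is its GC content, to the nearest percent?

49%

Base counts: C=9, T=10, G=9, A=9
G+C = 9 + 9 = 18 out of 37 bases
%GC = 18/37 × 100 = 48.65% ≈ 49%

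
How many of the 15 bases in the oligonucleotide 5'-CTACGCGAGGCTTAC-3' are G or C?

Scanning the sequence gives C=5, A=3, T=3, G=4.
Total G or C: 4 + 5 = 9

9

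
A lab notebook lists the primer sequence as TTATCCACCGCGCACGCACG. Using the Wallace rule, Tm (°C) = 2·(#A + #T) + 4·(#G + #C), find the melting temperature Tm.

66°C

Base counts: C=9, A=4, G=4, T=3
So N_AT = 7 and N_GC = 13.
Tm = 2×7 + 4×13 = 66°C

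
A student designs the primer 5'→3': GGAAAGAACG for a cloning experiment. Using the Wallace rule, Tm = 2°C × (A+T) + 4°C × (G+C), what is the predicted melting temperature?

30°C

T=0, A=5, C=1, G=4
AT pairs contribute 5, GC pairs contribute 5.
Tm = 4·5 + 2·5 = 20 + 10 = 30°C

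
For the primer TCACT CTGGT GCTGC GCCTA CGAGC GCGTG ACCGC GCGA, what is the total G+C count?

C=14, A=5, T=7, G=13
G+C = 13 + 14 = 27

27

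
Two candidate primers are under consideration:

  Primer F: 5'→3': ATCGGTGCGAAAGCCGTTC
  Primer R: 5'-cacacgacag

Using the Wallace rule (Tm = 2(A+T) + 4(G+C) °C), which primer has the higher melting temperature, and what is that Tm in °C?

Primer F, 60°C

Primer F: A+T=8, G+C=11 → Tm = 2(8)+4(11) = 60°C
Primer R: A+T=4, G+C=6 → Tm = 2(4)+4(6) = 32°C
60°C vs 32°C → primer F is higher.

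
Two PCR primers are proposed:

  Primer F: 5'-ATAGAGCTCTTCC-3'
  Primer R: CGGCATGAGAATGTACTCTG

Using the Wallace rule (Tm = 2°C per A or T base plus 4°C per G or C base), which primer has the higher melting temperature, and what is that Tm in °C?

Primer R, 60°C

Primer F: A+T=7, G+C=6 → Tm = 2(7)+4(6) = 38°C
Primer R: A+T=10, G+C=10 → Tm = 2(10)+4(10) = 60°C
38°C vs 60°C → primer R is higher.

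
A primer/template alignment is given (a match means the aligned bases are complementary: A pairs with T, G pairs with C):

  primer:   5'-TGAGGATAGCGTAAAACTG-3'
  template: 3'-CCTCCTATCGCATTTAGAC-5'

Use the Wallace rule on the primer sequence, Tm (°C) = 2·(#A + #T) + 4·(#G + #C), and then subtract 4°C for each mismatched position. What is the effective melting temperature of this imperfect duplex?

Primer base counts: A=7, T=4, G=6, C=2 → A+T=11, G+C=8
Perfect-match Tm = 2(11) + 4(8) = 22 + 32 = 54°C
Mismatches (positions where the bases are not complementary): 2 (at positions 1, 16)
Effective Tm = 54 − 2×4 = 54 − 8 = 46°C

46°C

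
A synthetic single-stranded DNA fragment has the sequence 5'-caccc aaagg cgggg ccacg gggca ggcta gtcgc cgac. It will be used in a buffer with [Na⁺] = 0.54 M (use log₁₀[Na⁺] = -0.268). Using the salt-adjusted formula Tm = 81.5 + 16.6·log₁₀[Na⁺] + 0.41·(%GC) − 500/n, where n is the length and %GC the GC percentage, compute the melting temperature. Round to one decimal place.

94.7°C

Length n = 39. Scanning the sequence gives G=15, T=2, A=8, C=14.
G+C = 29, so %GC = 29/39 × 100 = 74.359%
Salt term: 16.6 × (-0.268) = -4.449
GC term: 0.41 × 74.359 = 30.487; length term: −500/39 = −12.821
Tm = 81.5 + (-4.449) + 30.487 − 12.821 = 94.717 → 94.7°C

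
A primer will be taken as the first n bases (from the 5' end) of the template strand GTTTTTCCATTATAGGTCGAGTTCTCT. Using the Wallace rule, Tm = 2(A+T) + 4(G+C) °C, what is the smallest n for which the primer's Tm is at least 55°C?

n = 21

First 20 bases: GTTTTTCCATTATAGGTCGA → Tm = 54°C (< 55°C)
First 21 bases: GTTTTTCCATTATAGGTCGAG → Tm = 58°C (≥ 55°C)
Each additional base adds 2°C (A/T) or 4°C (G/C), so Tm is non-decreasing in n; n = 21 is the first length to reach 55°C.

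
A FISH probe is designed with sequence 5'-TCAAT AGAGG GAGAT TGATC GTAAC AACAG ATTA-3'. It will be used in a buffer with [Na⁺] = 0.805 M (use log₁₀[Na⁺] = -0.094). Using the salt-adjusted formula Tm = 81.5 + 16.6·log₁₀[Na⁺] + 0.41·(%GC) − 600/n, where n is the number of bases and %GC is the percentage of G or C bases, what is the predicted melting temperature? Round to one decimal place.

76.8°C

Length n = 34. Counting bases: A=14, G=8, C=4, T=8
G+C = 12, so %GC = 12/34 × 100 = 35.294%
Salt term: 16.6 × (-0.094) = -1.56
GC term: 0.41 × 35.294 = 14.471; length term: −600/34 = −17.647
Tm = 81.5 + (-1.56) + 14.471 − 17.647 = 76.764 → 76.8°C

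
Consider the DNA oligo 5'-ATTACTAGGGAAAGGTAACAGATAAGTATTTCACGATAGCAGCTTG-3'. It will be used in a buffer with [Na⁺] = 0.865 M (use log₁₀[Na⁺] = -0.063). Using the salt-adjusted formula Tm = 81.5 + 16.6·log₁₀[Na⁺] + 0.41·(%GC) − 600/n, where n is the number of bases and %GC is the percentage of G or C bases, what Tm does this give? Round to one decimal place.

Length n = 46. Scanning the sequence gives A=17, T=12, C=6, G=11.
G+C = 17, so %GC = 17/46 × 100 = 36.957%
Salt term: 16.6 × (-0.063) = -1.046
GC term: 0.41 × 36.957 = 15.152; length term: −600/46 = −13.043
Tm = 81.5 + (-1.046) + 15.152 − 13.043 = 82.563 → 82.6°C

82.6°C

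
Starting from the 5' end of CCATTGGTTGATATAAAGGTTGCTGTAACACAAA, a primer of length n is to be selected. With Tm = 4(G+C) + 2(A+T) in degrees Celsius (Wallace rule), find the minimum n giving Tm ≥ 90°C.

n = 33

First 32 bases: CCATTGGTTGATATAAAGGTTGCTGTAACACA → Tm = 88°C (< 90°C)
First 33 bases: CCATTGGTTGATATAAAGGTTGCTGTAACACAA → Tm = 90°C (≥ 90°C)
Since every base adds ≥2°C, Tm only increases with n, so the threshold is first crossed at n = 33.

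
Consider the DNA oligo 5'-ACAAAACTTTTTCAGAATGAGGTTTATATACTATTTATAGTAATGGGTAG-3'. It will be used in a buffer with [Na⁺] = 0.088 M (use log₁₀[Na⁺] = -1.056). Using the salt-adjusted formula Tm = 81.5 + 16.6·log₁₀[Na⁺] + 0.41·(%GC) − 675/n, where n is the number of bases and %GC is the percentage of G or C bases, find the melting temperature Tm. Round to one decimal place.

61.1°C

Length n = 50. Base counts: C=4, A=18, T=19, G=9
G+C = 13, so %GC = 13/50 × 100 = 26%
Salt term: 16.6 × (-1.056) = -17.53
GC term: 0.41 × 26 = 10.66; length term: −675/50 = −13.5
Tm = 81.5 + (-17.53) + 10.66 − 13.5 = 61.13 → 61.1°C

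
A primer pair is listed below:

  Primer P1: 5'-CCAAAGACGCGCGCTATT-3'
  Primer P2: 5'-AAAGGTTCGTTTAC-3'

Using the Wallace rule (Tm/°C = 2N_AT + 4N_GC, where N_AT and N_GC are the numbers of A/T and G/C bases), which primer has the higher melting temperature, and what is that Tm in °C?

Primer P1, 56°C

Primer P1: A+T=8, G+C=10 → Tm = 2(8)+4(10) = 56°C
Primer P2: A+T=9, G+C=5 → Tm = 2(9)+4(5) = 38°C
56°C vs 38°C → primer P1 is higher.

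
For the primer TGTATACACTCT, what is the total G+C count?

Counting bases: G=1, T=5, A=3, C=3
Total G or C: 1 + 3 = 4

4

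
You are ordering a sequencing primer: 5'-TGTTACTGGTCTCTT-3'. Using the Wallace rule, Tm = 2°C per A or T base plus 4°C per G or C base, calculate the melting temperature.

Base counts: A=1, T=8, C=3, G=3
A+T = 9, G+C = 6
Tm = 4·6 + 2·9 = 24 + 18 = 42°C

42°C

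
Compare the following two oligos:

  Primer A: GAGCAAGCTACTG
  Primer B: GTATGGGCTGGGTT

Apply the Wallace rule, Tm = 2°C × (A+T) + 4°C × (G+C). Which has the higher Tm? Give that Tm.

Primer A: A+T=6, G+C=7 → Tm = 2(6)+4(7) = 40°C
Primer B: A+T=6, G+C=8 → Tm = 2(6)+4(8) = 44°C
40°C vs 44°C → primer B is higher.

Primer B, 44°C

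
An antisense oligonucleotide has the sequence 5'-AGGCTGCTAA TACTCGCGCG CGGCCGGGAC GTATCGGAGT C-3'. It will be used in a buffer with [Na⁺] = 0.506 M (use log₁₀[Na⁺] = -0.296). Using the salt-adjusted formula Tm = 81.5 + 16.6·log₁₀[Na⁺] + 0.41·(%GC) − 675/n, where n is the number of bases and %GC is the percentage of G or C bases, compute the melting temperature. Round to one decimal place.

Length n = 41. G=15, C=12, A=7, T=7
G+C = 27, so %GC = 27/41 × 100 = 65.854%
Salt term: 16.6 × (-0.296) = -4.914
GC term: 0.41 × 65.854 = 27; length term: −675/41 = −16.463
Tm = 81.5 + (-4.914) + 27 − 16.463 = 87.123 → 87.1°C

87.1°C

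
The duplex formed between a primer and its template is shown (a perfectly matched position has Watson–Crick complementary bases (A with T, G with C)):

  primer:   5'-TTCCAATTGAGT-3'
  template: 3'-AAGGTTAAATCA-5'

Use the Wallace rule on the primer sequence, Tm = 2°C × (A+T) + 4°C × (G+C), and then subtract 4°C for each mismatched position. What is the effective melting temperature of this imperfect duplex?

28°C

Primer base counts: A=3, T=5, G=2, C=2 → A+T=8, G+C=4
Perfect-match Tm = 2(8) + 4(4) = 16 + 16 = 32°C
Mismatches (positions where the bases are not complementary): 1 (at position 9)
Effective Tm = 32 − 1×4 = 32 − 4 = 28°C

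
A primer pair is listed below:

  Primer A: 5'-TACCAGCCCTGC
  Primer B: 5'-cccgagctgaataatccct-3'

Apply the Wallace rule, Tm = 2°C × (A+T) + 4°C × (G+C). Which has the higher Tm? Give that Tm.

Primer A: A+T=4, G+C=8 → Tm = 2(4)+4(8) = 40°C
Primer B: A+T=9, G+C=10 → Tm = 2(9)+4(10) = 58°C
40°C vs 58°C → primer B is higher.

Primer B, 58°C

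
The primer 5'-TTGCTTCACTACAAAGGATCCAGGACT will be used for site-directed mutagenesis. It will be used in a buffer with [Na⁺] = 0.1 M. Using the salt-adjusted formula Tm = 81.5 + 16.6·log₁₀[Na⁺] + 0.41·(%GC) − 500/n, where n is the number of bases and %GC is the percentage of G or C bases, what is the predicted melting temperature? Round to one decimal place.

Length n = 27. Base counts: A=8, C=7, T=7, G=5
G+C = 12, so %GC = 12/27 × 100 = 44.444%
Salt term: 16.6 × (-1) = -16.6
GC term: 0.41 × 44.444 = 18.222; length term: −500/27 = −18.519
Tm = 81.5 + (-16.6) + 18.222 − 18.519 = 64.603 → 64.6°C

64.6°C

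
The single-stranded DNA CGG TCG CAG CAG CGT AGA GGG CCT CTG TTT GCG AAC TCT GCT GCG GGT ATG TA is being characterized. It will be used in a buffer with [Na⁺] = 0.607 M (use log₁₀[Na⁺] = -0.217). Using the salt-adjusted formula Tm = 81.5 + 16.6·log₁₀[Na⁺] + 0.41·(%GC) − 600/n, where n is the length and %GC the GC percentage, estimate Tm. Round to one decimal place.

Length n = 53. Counting bases: A=8, C=13, T=13, G=19
G+C = 32, so %GC = 32/53 × 100 = 60.377%
Salt term: 16.6 × (-0.217) = -3.602
GC term: 0.41 × 60.377 = 24.755; length term: −600/53 = −11.321
Tm = 81.5 + (-3.602) + 24.755 − 11.321 = 91.332 → 91.3°C

91.3°C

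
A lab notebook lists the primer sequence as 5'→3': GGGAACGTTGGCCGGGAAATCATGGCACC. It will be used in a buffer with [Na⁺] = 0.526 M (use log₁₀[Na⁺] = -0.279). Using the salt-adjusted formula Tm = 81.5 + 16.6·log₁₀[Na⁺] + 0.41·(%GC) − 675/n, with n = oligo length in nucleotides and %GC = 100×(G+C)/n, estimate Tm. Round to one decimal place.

Length n = 29. Scanning the sequence gives G=11, A=7, C=7, T=4.
G+C = 18, so %GC = 18/29 × 100 = 62.069%
Salt term: 16.6 × (-0.279) = -4.631
GC term: 0.41 × 62.069 = 25.448; length term: −675/29 = −23.276
Tm = 81.5 + (-4.631) + 25.448 − 23.276 = 79.041 → 79.0°C

79.0°C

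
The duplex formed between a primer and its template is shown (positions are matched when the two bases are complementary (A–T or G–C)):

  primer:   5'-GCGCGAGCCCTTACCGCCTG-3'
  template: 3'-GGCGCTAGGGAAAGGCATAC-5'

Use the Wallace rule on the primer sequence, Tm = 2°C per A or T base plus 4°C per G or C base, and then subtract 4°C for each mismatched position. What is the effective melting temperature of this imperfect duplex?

50°C

Primer base counts: A=2, T=3, G=6, C=9 → A+T=5, G+C=15
Perfect-match Tm = 2(5) + 4(15) = 10 + 60 = 70°C
Mismatches (positions where the bases are not complementary): 5 (at positions 1, 7, 13, 17, 18)
Effective Tm = 70 − 5×4 = 70 − 20 = 50°C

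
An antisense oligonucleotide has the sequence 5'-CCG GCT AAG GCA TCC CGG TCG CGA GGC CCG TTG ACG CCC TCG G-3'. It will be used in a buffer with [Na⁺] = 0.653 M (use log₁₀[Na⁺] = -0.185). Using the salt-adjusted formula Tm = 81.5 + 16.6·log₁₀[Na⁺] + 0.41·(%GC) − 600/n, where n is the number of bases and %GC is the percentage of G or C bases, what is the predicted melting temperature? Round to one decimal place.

Length n = 43. Scanning the sequence gives G=15, C=17, A=5, T=6.
G+C = 32, so %GC = 32/43 × 100 = 74.419%
Salt term: 16.6 × (-0.185) = -3.071
GC term: 0.41 × 74.419 = 30.512; length term: −600/43 = −13.953
Tm = 81.5 + (-3.071) + 30.512 − 13.953 = 94.988 → 95.0°C

95.0°C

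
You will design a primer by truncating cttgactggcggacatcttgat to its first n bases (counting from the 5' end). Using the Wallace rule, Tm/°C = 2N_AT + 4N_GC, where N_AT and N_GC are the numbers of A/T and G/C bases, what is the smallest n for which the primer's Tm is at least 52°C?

First 16 bases: CTTGACTGGCGGACAT → Tm = 50°C (< 52°C)
First 17 bases: CTTGACTGGCGGACATC → Tm = 54°C (≥ 52°C)
Each additional base adds 2°C (A/T) or 4°C (G/C), so Tm is non-decreasing in n; n = 17 is the first length to reach 52°C.

n = 17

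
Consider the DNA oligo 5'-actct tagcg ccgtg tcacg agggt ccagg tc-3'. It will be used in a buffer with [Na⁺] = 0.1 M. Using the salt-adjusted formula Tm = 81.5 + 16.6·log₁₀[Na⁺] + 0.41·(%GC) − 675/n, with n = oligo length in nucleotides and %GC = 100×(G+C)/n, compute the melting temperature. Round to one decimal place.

69.4°C

Length n = 32. C=10, G=10, A=5, T=7
G+C = 20, so %GC = 20/32 × 100 = 62.5%
Salt term: 16.6 × (-1) = -16.6
GC term: 0.41 × 62.5 = 25.625; length term: −675/32 = −21.094
Tm = 81.5 + (-16.6) + 25.625 − 21.094 = 69.431 → 69.4°C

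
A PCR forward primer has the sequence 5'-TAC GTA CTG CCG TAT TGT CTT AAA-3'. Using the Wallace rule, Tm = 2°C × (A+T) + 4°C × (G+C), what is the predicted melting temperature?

66°C

Base counts: T=9, C=5, A=6, G=4
So N_AT = 15 and N_GC = 9.
Tm = 4·9 + 2·15 = 36 + 30 = 66°C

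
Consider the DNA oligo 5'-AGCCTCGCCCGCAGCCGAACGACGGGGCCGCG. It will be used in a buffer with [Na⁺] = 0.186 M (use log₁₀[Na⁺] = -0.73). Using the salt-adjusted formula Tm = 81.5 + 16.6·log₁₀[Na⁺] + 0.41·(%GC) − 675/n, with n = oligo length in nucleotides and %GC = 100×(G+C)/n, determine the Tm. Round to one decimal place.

81.6°C

Length n = 32. Counting bases: T=1, A=5, G=12, C=14
G+C = 26, so %GC = 26/32 × 100 = 81.25%
Salt term: 16.6 × (-0.73) = -12.118
GC term: 0.41 × 81.25 = 33.312; length term: −675/32 = −21.094
Tm = 81.5 + (-12.118) + 33.312 − 21.094 = 81.6 → 81.6°C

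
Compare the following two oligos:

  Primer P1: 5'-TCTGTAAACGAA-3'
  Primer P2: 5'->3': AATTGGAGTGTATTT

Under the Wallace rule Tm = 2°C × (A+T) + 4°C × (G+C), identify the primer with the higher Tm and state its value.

Primer P1: A+T=8, G+C=4 → Tm = 2(8)+4(4) = 32°C
Primer P2: A+T=11, G+C=4 → Tm = 2(11)+4(4) = 38°C
32°C vs 38°C → primer P2 is higher.

Primer P2, 38°C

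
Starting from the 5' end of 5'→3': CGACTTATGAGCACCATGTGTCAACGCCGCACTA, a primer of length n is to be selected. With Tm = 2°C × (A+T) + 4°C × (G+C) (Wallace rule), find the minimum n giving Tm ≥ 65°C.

First 21 bases: CGACTTATGAGCACCATGTGT → Tm = 62°C (< 65°C)
First 22 bases: CGACTTATGAGCACCATGTGTC → Tm = 66°C (≥ 65°C)
Since every base adds ≥2°C, Tm only increases with n, so the threshold is first crossed at n = 22.

n = 22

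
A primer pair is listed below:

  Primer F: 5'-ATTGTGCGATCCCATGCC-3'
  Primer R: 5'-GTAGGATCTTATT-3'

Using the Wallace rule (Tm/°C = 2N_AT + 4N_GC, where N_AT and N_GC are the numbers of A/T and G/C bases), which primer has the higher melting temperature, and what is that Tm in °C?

Primer F, 56°C

Primer F: A+T=8, G+C=10 → Tm = 2(8)+4(10) = 56°C
Primer R: A+T=9, G+C=4 → Tm = 2(9)+4(4) = 34°C
56°C vs 34°C → primer F is higher.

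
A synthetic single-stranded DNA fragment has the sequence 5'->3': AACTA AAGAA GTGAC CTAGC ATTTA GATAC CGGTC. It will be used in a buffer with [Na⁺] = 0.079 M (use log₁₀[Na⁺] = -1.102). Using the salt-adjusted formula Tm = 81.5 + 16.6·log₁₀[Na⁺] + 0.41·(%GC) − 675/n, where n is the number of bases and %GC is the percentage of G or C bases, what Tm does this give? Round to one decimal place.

60.3°C

Length n = 35. Scanning the sequence gives G=7, C=7, T=8, A=13.
G+C = 14, so %GC = 14/35 × 100 = 40%
Salt term: 16.6 × (-1.102) = -18.293
GC term: 0.41 × 40 = 16.4; length term: −675/35 = −19.286
Tm = 81.5 + (-18.293) + 16.4 − 19.286 = 60.321 → 60.3°C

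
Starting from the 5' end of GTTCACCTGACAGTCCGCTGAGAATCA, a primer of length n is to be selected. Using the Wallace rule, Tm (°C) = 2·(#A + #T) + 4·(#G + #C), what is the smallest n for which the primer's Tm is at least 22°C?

First 6 bases: GTTCAC → Tm = 18°C (< 22°C)
First 7 bases: GTTCACC → Tm = 22°C (≥ 22°C)
Each additional base adds 2°C (A/T) or 4°C (G/C), so Tm is non-decreasing in n; n = 7 is the first length to reach 22°C.

n = 7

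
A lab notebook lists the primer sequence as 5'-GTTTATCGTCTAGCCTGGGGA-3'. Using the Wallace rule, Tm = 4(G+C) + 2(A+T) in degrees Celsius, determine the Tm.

64°C

Counting bases: T=7, G=7, C=4, A=3
A+T = 10, G+C = 11
Tm = 2(10) + 4(11) = 20 + 44 = 64°C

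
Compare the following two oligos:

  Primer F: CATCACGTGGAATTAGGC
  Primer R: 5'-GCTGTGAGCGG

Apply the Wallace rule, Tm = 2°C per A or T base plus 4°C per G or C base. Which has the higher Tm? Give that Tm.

Primer F, 54°C

Primer F: A+T=9, G+C=9 → Tm = 2(9)+4(9) = 54°C
Primer R: A+T=3, G+C=8 → Tm = 2(3)+4(8) = 38°C
54°C vs 38°C → primer F is higher.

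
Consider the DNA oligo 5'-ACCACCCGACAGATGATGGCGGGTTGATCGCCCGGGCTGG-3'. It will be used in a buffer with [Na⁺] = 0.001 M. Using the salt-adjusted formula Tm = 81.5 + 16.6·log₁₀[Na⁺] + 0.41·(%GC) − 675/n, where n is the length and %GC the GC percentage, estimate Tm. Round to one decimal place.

42.5°C

Length n = 40. Scanning the sequence gives T=6, G=15, C=12, A=7.
G+C = 27, so %GC = 27/40 × 100 = 67.5%
Salt term: 16.6 × (-3) = -49.8
GC term: 0.41 × 67.5 = 27.675; length term: −675/40 = −16.875
Tm = 81.5 + (-49.8) + 27.675 − 16.875 = 42.5 → 42.5°C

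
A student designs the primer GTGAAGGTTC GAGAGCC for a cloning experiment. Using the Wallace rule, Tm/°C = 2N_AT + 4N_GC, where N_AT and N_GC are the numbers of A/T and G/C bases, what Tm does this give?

54°C

Counting bases: T=3, G=7, C=3, A=4
A+T = 7, G+C = 10
Tm = 2×7 + 4×10 = 54°C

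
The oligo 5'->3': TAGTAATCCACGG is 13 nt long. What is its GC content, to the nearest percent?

46%

Counting bases: C=3, G=3, T=3, A=4
G+C = 3 + 3 = 6 out of 13 bases
%GC = 6/13 × 100 = 46.15% ≈ 46%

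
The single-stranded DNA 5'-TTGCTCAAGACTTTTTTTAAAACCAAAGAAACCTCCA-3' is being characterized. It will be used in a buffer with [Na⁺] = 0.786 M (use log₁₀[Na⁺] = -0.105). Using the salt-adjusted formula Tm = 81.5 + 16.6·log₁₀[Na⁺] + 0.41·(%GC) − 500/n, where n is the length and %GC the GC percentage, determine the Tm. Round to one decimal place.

79.5°C

Length n = 37. Base counts: G=3, C=9, A=14, T=11
G+C = 12, so %GC = 12/37 × 100 = 32.432%
Salt term: 16.6 × (-0.105) = -1.743
GC term: 0.41 × 32.432 = 13.297; length term: −500/37 = −13.514
Tm = 81.5 + (-1.743) + 13.297 − 13.514 = 79.54 → 79.5°C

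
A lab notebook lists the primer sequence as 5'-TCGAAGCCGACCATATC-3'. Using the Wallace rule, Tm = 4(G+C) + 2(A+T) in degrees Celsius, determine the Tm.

Scanning the sequence gives G=3, T=3, A=5, C=6.
AT pairs contribute 8, GC pairs contribute 9.
Tm = 2×8 + 4×9 = 52°C

52°C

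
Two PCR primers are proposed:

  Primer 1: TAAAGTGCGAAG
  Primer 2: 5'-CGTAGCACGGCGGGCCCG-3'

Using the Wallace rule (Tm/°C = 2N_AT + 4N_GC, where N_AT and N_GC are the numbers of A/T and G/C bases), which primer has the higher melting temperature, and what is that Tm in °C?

Primer 1: A+T=7, G+C=5 → Tm = 2(7)+4(5) = 34°C
Primer 2: A+T=3, G+C=15 → Tm = 2(3)+4(15) = 66°C
34°C vs 66°C → primer 2 is higher.

Primer 2, 66°C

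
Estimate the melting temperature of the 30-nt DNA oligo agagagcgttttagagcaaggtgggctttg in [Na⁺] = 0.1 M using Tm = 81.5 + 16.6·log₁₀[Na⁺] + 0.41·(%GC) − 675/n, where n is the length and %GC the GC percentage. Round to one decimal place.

Length n = 30. Base counts: T=8, C=3, A=7, G=12
G+C = 15, so %GC = 15/30 × 100 = 50%
Salt term: 16.6 × (-1) = -16.6
GC term: 0.41 × 50 = 20.5; length term: −675/30 = −22.5
Tm = 81.5 + (-16.6) + 20.5 − 22.5 = 62.9 → 62.9°C

62.9°C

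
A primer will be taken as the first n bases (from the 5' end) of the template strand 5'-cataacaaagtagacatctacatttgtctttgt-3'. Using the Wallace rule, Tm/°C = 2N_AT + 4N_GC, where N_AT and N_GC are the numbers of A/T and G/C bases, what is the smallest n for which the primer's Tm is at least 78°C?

n = 30

First 29 bases: CATAACAAAGTAGACATCTACATTTGTCT → Tm = 76°C (< 78°C)
First 30 bases: CATAACAAAGTAGACATCTACATTTGTCTT → Tm = 78°C (≥ 78°C)
Each additional base adds 2°C (A/T) or 4°C (G/C), so Tm is non-decreasing in n; n = 30 is the first length to reach 78°C.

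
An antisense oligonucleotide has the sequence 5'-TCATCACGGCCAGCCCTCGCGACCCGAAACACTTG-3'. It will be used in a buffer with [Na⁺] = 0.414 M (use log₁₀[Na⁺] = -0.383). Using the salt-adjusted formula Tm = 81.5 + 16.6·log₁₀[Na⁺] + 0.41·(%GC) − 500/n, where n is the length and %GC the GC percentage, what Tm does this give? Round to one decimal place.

86.6°C

Length n = 35. Counting bases: C=15, A=8, T=5, G=7
G+C = 22, so %GC = 22/35 × 100 = 62.857%
Salt term: 16.6 × (-0.383) = -6.358
GC term: 0.41 × 62.857 = 25.771; length term: −500/35 = −14.286
Tm = 81.5 + (-6.358) + 25.771 − 14.286 = 86.627 → 86.6°C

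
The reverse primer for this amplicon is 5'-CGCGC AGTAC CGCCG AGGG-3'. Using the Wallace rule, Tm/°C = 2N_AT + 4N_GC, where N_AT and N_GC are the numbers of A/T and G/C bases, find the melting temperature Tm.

C=7, T=1, G=8, A=3
A+T = 4, G+C = 15
Tm = 2(4) + 4(15) = 8 + 60 = 68°C

68°C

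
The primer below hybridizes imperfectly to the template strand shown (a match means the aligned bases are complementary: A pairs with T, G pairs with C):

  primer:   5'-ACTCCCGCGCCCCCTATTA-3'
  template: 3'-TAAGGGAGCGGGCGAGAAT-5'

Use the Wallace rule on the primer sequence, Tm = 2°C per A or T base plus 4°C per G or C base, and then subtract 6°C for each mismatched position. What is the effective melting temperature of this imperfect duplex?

Primer base counts: A=3, T=4, G=2, C=10 → A+T=7, G+C=12
Perfect-match Tm = 2(7) + 4(12) = 14 + 48 = 62°C
Mismatches (positions where the bases are not complementary): 4 (at positions 2, 7, 13, 16)
Effective Tm = 62 − 4×6 = 62 − 24 = 38°C

38°C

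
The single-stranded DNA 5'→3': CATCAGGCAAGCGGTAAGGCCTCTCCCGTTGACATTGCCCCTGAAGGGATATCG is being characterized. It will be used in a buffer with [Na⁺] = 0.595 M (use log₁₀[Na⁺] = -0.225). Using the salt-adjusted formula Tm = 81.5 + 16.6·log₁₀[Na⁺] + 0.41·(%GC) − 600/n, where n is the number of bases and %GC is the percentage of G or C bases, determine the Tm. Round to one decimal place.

90.2°C

Length n = 54. G=15, A=12, C=16, T=11
G+C = 31, so %GC = 31/54 × 100 = 57.407%
Salt term: 16.6 × (-0.225) = -3.735
GC term: 0.41 × 57.407 = 23.537; length term: −600/54 = −11.111
Tm = 81.5 + (-3.735) + 23.537 − 11.111 = 90.191 → 90.2°C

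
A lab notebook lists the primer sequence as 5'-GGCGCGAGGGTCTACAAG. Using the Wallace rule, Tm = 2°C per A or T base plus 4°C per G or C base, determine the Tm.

60°C

C=4, T=2, A=4, G=8
So N_AT = 6 and N_GC = 12.
Tm = 4·12 + 2·6 = 48 + 12 = 60°C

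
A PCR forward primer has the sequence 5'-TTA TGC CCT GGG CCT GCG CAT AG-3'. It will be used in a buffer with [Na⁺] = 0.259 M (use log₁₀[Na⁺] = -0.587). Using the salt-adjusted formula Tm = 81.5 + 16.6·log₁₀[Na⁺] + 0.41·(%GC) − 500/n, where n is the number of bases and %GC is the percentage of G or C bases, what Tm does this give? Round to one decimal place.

75.0°C

Length n = 23. Scanning the sequence gives T=6, G=7, A=3, C=7.
G+C = 14, so %GC = 14/23 × 100 = 60.87%
Salt term: 16.6 × (-0.587) = -9.744
GC term: 0.41 × 60.87 = 24.957; length term: −500/23 = −21.739
Tm = 81.5 + (-9.744) + 24.957 − 21.739 = 74.974 → 75.0°C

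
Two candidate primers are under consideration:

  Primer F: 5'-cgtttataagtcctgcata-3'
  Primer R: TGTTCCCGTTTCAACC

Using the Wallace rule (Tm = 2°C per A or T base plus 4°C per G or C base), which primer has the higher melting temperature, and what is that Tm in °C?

Primer F: A+T=12, G+C=7 → Tm = 2(12)+4(7) = 52°C
Primer R: A+T=8, G+C=8 → Tm = 2(8)+4(8) = 48°C
52°C vs 48°C → primer F is higher.

Primer F, 52°C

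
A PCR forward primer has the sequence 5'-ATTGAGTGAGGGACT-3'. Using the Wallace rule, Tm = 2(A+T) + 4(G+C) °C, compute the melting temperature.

44°C

A=4, G=6, T=4, C=1
A+T = 8, G+C = 7
Tm = 2×8 + 4×7 = 44°C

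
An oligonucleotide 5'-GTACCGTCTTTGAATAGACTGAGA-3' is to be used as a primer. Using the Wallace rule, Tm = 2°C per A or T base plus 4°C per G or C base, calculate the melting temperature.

Scanning the sequence gives C=4, G=6, A=7, T=7.
So N_AT = 14 and N_GC = 10.
Tm = 4·10 + 2·14 = 40 + 28 = 68°C

68°C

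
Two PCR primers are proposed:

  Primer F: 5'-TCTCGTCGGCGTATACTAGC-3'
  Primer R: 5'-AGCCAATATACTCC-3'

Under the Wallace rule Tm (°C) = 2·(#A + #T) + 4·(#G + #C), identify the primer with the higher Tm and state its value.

Primer F: A+T=9, G+C=11 → Tm = 2(9)+4(11) = 62°C
Primer R: A+T=8, G+C=6 → Tm = 2(8)+4(6) = 40°C
62°C vs 40°C → primer F is higher.

Primer F, 62°C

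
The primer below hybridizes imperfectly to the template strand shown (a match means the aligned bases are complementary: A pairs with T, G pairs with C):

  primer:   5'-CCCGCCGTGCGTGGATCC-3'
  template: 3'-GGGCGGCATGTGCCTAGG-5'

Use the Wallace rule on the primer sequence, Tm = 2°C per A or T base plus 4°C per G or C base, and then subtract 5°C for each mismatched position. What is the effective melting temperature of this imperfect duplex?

Primer base counts: A=1, T=3, G=6, C=8 → A+T=4, G+C=14
Perfect-match Tm = 2(4) + 4(14) = 8 + 56 = 64°C
Mismatches (positions where the bases are not complementary): 3 (at positions 9, 11, 12)
Effective Tm = 64 − 3×5 = 64 − 15 = 49°C

49°C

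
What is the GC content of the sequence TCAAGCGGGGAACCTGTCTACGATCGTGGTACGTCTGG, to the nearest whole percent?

58%

Base counts: T=9, A=7, G=13, C=9
G+C = 13 + 9 = 22 out of 38 bases
%GC = 22/38 × 100 = 57.89% ≈ 58%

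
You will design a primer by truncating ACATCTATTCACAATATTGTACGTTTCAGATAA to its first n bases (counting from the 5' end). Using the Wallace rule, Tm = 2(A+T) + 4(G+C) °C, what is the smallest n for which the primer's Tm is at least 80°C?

n = 31

First 30 bases: ACATCTATTCACAATATTGTACGTTTCAGA → Tm = 78°C (< 80°C)
First 31 bases: ACATCTATTCACAATATTGTACGTTTCAGAT → Tm = 80°C (≥ 80°C)
Each additional base adds 2°C (A/T) or 4°C (G/C), so Tm is non-decreasing in n; n = 31 is the first length to reach 80°C.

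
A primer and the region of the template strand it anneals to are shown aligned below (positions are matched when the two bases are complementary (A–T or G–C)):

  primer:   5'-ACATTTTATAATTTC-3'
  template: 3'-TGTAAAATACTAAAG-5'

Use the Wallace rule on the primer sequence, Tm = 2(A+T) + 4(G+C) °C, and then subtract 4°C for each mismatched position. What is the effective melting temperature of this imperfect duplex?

30°C

Primer base counts: A=5, T=8, G=0, C=2 → A+T=13, G+C=2
Perfect-match Tm = 2(13) + 4(2) = 26 + 8 = 34°C
Mismatches (positions where the bases are not complementary): 1 (at position 10)
Effective Tm = 34 − 1×4 = 34 − 4 = 30°C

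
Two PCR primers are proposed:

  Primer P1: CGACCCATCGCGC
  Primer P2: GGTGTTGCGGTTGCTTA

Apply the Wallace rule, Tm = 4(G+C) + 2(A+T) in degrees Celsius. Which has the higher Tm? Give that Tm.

Primer P1: A+T=3, G+C=10 → Tm = 2(3)+4(10) = 46°C
Primer P2: A+T=8, G+C=9 → Tm = 2(8)+4(9) = 52°C
46°C vs 52°C → primer P2 is higher.

Primer P2, 52°C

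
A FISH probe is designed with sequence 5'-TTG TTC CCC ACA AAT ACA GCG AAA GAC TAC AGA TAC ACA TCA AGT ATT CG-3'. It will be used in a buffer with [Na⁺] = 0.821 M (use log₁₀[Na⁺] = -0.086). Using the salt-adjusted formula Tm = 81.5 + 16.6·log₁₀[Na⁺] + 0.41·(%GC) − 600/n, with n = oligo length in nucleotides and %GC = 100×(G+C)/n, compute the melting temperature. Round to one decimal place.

84.5°C

Length n = 50. C=13, A=19, T=11, G=7
G+C = 20, so %GC = 20/50 × 100 = 40%
Salt term: 16.6 × (-0.086) = -1.428
GC term: 0.41 × 40 = 16.4; length term: −600/50 = −12
Tm = 81.5 + (-1.428) + 16.4 − 12 = 84.472 → 84.5°C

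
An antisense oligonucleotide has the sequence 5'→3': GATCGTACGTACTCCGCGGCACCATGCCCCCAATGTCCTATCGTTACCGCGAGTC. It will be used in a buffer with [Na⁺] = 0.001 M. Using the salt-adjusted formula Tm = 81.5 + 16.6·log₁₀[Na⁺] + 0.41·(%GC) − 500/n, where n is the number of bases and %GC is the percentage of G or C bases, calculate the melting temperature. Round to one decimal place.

47.2°C

Length n = 55. Counting bases: C=21, A=10, G=12, T=12
G+C = 33, so %GC = 33/55 × 100 = 60%
Salt term: 16.6 × (-3) = -49.8
GC term: 0.41 × 60 = 24.6; length term: −500/55 = −9.091
Tm = 81.5 + (-49.8) + 24.6 − 9.091 = 47.209 → 47.2°C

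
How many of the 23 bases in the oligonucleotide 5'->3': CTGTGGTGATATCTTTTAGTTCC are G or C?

Scanning the sequence gives T=11, C=4, A=3, G=5.
Total G or C: 5 + 4 = 9

9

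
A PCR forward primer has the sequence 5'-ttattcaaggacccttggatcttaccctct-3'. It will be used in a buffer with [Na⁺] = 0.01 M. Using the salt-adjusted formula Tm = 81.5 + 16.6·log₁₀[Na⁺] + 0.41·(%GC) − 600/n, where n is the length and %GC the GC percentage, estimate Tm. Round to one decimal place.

Length n = 30. Base counts: T=11, A=6, G=4, C=9
G+C = 13, so %GC = 13/30 × 100 = 43.333%
Salt term: 16.6 × (-2) = -33.2
GC term: 0.41 × 43.333 = 17.767; length term: −600/30 = −20
Tm = 81.5 + (-33.2) + 17.767 − 20 = 46.067 → 46.1°C

46.1°C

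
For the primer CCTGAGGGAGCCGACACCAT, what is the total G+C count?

13

Base counts: A=5, T=2, G=6, C=7
Total G or C: 6 + 7 = 13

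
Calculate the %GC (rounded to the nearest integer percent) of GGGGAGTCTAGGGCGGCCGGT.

Base counts: G=12, C=4, T=3, A=2
G+C = 12 + 4 = 16 out of 21 bases
%GC = 16/21 × 100 = 76.19% ≈ 76%

76%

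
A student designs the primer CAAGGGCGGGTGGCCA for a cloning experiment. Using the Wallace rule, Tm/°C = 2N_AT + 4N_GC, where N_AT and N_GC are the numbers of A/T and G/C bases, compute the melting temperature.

Scanning the sequence gives C=4, G=8, T=1, A=3.
AT pairs contribute 4, GC pairs contribute 12.
Tm = 4·12 + 2·4 = 48 + 8 = 56°C

56°C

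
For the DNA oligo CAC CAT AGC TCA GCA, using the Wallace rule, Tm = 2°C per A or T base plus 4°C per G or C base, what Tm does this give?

46°C

Counting bases: G=2, A=5, C=6, T=2
A+T = 7, G+C = 8
Tm = 2×7 + 4×8 = 46°C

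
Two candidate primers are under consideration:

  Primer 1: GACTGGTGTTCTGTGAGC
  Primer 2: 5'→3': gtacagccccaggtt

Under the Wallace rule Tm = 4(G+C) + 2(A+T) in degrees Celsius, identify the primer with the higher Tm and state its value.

Primer 1, 56°C

Primer 1: A+T=8, G+C=10 → Tm = 2(8)+4(10) = 56°C
Primer 2: A+T=6, G+C=9 → Tm = 2(6)+4(9) = 48°C
56°C vs 48°C → primer 1 is higher.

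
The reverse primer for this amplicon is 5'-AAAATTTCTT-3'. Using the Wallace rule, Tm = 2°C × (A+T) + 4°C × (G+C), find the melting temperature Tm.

22°C

A=4, C=1, T=5, G=0
A+T = 9, G+C = 1
Tm = 4·1 + 2·9 = 4 + 18 = 22°C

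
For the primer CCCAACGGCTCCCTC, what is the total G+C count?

11

Base counts: C=9, T=2, A=2, G=2
Total G or C: 2 + 9 = 11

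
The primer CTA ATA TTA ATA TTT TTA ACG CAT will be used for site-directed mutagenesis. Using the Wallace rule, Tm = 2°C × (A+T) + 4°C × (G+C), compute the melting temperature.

Counting bases: G=1, T=11, C=3, A=9
So N_AT = 20 and N_GC = 4.
Tm = 2×20 + 4×4 = 56°C

56°C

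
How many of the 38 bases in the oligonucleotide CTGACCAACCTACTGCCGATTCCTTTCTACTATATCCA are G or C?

Counting bases: T=12, A=9, G=3, C=14
G+C = 3 + 14 = 17

17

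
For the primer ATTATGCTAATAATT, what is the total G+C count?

C=1, G=1, T=7, A=6
Total G or C: 1 + 1 = 2

2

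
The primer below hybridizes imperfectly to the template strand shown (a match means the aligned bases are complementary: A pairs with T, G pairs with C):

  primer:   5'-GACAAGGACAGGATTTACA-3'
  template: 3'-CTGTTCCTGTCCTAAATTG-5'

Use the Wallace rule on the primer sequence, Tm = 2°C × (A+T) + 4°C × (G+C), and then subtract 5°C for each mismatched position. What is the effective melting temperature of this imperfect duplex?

Primer base counts: A=8, T=3, G=5, C=3 → A+T=11, G+C=8
Perfect-match Tm = 2(11) + 4(8) = 22 + 32 = 54°C
Mismatches (positions where the bases are not complementary): 2 (at positions 18, 19)
Effective Tm = 54 − 2×5 = 54 − 10 = 44°C

44°C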